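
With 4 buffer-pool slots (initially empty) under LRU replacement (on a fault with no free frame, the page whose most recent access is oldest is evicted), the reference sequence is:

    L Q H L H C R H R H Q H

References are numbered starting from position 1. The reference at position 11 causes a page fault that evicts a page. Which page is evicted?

pos 1: L: miss, frames [L]
pos 2: Q: miss, frames [L, Q]
pos 3: H: miss, frames [L, Q, H]
pos 4: L: hit
pos 5: H: hit
pos 6: C: miss, frames [Q, L, H, C]
pos 7: R: miss, evict Q, frames [L, H, C, R]
pos 8: H: hit
pos 9: R: hit
pos 10: H: hit
pos 11: Q: miss, evict L, frames [C, R, H, Q]
At position 11, page L is evicted.

L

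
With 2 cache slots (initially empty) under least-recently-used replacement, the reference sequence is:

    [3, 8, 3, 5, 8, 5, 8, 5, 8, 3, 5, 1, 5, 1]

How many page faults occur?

3 → miss, frames [3]
8 → miss, frames [3, 8]
3 → hit
5 → miss, evict 8, frames [3, 5]
8 → miss, evict 3, frames [5, 8]
5 → hit
8 → hit
5 → hit
8 → hit
3 → miss, evict 5, frames [8, 3]
5 → miss, evict 8, frames [3, 5]
1 → miss, evict 3, frames [5, 1]
5 → hit
1 → hit
Page faults: 7.

7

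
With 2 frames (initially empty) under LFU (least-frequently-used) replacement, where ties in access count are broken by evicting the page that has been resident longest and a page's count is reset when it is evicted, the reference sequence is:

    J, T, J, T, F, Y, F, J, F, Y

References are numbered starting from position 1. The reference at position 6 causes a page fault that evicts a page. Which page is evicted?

F

pos 1: J -> miss, frames (J)
pos 2: T -> miss, frames (J T)
pos 3: J -> hit
pos 4: T -> hit
pos 5: F -> miss, evict J, frames (T F)
pos 6: Y -> miss, evict F, frames (T Y)
At position 6, page F is evicted.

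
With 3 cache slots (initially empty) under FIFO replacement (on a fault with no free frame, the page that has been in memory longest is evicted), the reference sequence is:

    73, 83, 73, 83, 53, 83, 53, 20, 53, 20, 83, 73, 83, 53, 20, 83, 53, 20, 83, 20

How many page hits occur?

73 → fault, frames {73}
83 → fault, frames {73,83}
73 → hit
83 → hit
53 → fault, frames {73,83,53}
83 → hit
53 → hit
20 → fault, evict 73, frames {83,53,20}
53 → hit
20 → hit
83 → hit
73 → fault, evict 83, frames {53,20,73}
83 → fault, evict 53, frames {20,73,83}
53 → fault, evict 20, frames {73,83,53}
20 → fault, evict 73, frames {83,53,20}
83 → hit
53 → hit
20 → hit
83 → hit
20 → hit
Hits: 12.

12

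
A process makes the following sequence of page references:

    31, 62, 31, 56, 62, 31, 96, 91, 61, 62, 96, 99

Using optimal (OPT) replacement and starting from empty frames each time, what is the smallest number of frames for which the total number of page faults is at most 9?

2

f=1: 12 faults
f=2: 9 faults
f=3: 7 faults
f=4: 7 faults
f=5: 7 faults
f=6: 7 faults
f=7: 7 faults
Smallest f with faults ≤ 9 is 2.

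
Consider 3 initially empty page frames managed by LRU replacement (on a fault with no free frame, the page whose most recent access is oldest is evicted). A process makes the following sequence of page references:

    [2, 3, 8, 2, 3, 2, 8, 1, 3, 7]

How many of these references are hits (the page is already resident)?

2 → miss, frames (2)
3 → miss, frames (2 3)
8 → miss, frames (2 3 8)
2 → hit
3 → hit
2 → hit
8 → hit
1 → miss, evict 3, frames (2 8 1)
3 → miss, evict 2, frames (8 1 3)
7 → miss, evict 8, frames (1 3 7)
Hits: 4.

4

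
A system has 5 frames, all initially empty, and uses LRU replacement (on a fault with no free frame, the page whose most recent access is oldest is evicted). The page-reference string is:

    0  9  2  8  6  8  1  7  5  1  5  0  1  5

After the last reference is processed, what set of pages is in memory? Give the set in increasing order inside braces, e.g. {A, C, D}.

{0, 1, 5, 7, 8}

0: fault, frames (0)
9: fault, frames (0 9)
2: fault, frames (0 9 2)
8: fault, frames (0 9 2 8)
6: fault, frames (0 9 2 8 6)
8: hit
1: fault, evict 0, frames (9 2 6 8 1)
7: fault, evict 9, frames (2 6 8 1 7)
5: fault, evict 2, frames (6 8 1 7 5)
1: hit
5: hit
0: fault, evict 6, frames (8 7 1 5 0)
1: hit
5: hit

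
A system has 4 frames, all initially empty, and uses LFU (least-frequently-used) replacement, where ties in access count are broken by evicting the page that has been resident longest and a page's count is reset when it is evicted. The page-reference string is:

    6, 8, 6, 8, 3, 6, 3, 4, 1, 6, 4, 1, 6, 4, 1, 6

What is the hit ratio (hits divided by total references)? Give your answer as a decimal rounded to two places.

6 -> fault, frames (6)
8 -> fault, frames (6 8)
6 -> hit
8 -> hit
3 -> fault, frames (6 8 3)
6 -> hit
3 -> hit
4 -> fault, frames (6 8 3 4)
1 -> fault, evict 4, frames (6 8 3 1)
6 -> hit
4 -> fault, evict 1, frames (6 8 3 4)
1 -> fault, evict 4, frames (6 8 3 1)
6 -> hit
4 -> fault, evict 1, frames (6 8 3 4)
1 -> fault, evict 4, frames (6 8 3 1)
6 -> hit
Hits: 7 of 16 references → 7/16 = 0.4375.

0.44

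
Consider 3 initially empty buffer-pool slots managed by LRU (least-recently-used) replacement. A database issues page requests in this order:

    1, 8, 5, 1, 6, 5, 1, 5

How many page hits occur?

4

1 → fault, frames {1}
8 → fault, frames {1,8}
5 → fault, frames {1,8,5}
1 → hit
6 → fault, evict 8, frames {5,1,6}
5 → hit
1 → hit
5 → hit
Hits: 4.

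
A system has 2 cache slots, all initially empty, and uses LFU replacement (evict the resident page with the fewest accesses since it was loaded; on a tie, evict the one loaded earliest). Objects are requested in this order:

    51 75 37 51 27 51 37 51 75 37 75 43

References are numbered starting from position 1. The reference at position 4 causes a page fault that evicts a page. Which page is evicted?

pos 1: 51 → fault, frames [51]
pos 2: 75 → fault, frames [51, 75]
pos 3: 37 → fault, evict 51, frames [75, 37]
pos 4: 51 → fault, evict 75, frames [37, 51]
At position 4, page 75 is evicted.

75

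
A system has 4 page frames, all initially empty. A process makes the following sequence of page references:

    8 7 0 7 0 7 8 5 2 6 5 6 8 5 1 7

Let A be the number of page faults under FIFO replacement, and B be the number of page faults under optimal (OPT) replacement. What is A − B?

Under FIFO: F F F . . . . F F F . . F . F F → 9 faults.
Under OPT: F F F . . . . F F F . . . . F . → 7 faults.
A − B = 9 − 7 = 2.

2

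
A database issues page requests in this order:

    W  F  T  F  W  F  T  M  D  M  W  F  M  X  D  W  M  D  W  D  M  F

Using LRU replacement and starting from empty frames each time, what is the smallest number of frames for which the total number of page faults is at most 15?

f=1: 22 faults
f=2: 18 faults
f=3: 12 faults
f=4: 11 faults
f=5: 6 faults
f=6: 6 faults
Smallest f with faults ≤ 15 is 3.

3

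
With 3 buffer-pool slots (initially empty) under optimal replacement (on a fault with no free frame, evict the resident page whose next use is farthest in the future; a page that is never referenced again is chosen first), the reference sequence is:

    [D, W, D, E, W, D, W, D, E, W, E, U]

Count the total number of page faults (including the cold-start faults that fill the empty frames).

D -> miss, frames (D)
W -> miss, frames (D W)
D -> hit
E -> miss, frames (D W E)
W -> hit
D -> hit
W -> hit
D -> hit
E -> hit
W -> hit
E -> hit
U -> miss, evict E, frames (D W U)
Page faults: 4.

4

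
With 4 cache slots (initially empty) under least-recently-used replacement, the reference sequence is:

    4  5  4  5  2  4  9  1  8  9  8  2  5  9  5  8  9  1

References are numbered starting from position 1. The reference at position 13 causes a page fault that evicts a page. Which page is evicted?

pos 1: 4 -> fault, frames {4}
pos 2: 5 -> fault, frames {4,5}
pos 3: 4 -> hit
pos 4: 5 -> hit
pos 5: 2 -> fault, frames {4,5,2}
pos 6: 4 -> hit
pos 7: 9 -> fault, frames {5,2,4,9}
pos 8: 1 -> fault, evict 5, frames {2,4,9,1}
pos 9: 8 -> fault, evict 2, frames {4,9,1,8}
pos 10: 9 -> hit
pos 11: 8 -> hit
pos 12: 2 -> fault, evict 4, frames {1,9,8,2}
pos 13: 5 -> fault, evict 1, frames {9,8,2,5}
At position 13, page 1 is evicted.

1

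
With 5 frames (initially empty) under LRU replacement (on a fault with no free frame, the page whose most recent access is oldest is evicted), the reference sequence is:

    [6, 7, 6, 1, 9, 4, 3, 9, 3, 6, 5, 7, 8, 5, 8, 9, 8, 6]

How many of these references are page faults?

6 -> fault, frames (6)
7 -> fault, frames (6 7)
6 -> hit
1 -> fault, frames (7 6 1)
9 -> fault, frames (7 6 1 9)
4 -> fault, frames (7 6 1 9 4)
3 -> fault, evict 7, frames (6 1 9 4 3)
9 -> hit
3 -> hit
6 -> hit
5 -> fault, evict 1, frames (4 9 3 6 5)
7 -> fault, evict 4, frames (9 3 6 5 7)
8 -> fault, evict 9, frames (3 6 5 7 8)
5 -> hit
8 -> hit
9 -> fault, evict 3, frames (6 7 5 8 9)
8 -> hit
6 -> hit
Page faults: 10.

10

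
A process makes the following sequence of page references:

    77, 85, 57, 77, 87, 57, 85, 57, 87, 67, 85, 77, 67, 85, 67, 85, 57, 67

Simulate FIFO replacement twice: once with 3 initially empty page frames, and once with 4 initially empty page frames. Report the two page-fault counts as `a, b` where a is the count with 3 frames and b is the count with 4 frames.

9, 8

3 frames: F F F . F . . . . F F F . . . . F F → 9 faults.
4 frames: F F F . F . . . . F . F . F . . F . → 8 faults.
8 < 9: adding a frame reduced faults, as is typical.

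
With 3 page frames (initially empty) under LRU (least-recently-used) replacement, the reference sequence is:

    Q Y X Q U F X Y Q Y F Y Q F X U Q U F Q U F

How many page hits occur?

9

Q → miss, frames [Q]
Y → miss, frames [Q, Y]
X → miss, frames [Q, Y, X]
Q → hit
U → miss, evict Y, frames [X, Q, U]
F → miss, evict X, frames [Q, U, F]
X → miss, evict Q, frames [U, F, X]
Y → miss, evict U, frames [F, X, Y]
Q → miss, evict F, frames [X, Y, Q]
Y → hit
F → miss, evict X, frames [Q, Y, F]
Y → hit
Q → hit
F → hit
X → miss, evict Y, frames [Q, F, X]
U → miss, evict Q, frames [F, X, U]
Q → miss, evict F, frames [X, U, Q]
U → hit
F → miss, evict X, frames [Q, U, F]
Q → hit
U → hit
F → hit
Hits: 9.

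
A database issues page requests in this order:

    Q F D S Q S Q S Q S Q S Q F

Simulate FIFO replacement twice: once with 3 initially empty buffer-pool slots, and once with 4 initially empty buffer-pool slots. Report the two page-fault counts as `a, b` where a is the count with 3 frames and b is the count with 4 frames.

6, 4

3 frames: F F F F F . . . . . . . . F → 6 faults.
4 frames: F F F F . . . . . . . . . . → 4 faults.
4 < 6: adding a frame reduced faults, as is typical.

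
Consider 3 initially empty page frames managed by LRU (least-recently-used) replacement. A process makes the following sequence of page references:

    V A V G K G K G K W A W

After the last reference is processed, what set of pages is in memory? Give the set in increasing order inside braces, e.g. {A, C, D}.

V: miss, frames {V}
A: miss, frames {V,A}
V: hit
G: miss, frames {A,V,G}
K: miss, evict A, frames {V,G,K}
G: hit
K: hit
G: hit
K: hit
W: miss, evict V, frames {G,K,W}
A: miss, evict G, frames {K,W,A}
W: hit

{A, K, W}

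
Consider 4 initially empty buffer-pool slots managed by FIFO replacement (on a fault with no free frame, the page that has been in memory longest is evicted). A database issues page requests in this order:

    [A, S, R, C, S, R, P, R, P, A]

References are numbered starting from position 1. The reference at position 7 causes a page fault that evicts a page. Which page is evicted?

pos 1: A -> miss, frames (A)
pos 2: S -> miss, frames (A S)
pos 3: R -> miss, frames (A S R)
pos 4: C -> miss, frames (A S R C)
pos 5: S -> hit
pos 6: R -> hit
pos 7: P -> miss, evict A, frames (S R C P)
At position 7, page A is evicted.

A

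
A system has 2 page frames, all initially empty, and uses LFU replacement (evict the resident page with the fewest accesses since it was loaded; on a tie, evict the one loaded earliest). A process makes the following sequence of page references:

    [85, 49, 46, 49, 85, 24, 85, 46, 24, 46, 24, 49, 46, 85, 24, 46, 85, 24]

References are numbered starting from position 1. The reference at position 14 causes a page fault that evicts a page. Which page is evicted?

pos 1: 85 -> miss, frames [85]
pos 2: 49 -> miss, frames [85, 49]
pos 3: 46 -> miss, evict 85, frames [49, 46]
pos 4: 49 -> hit
pos 5: 85 -> miss, evict 46, frames [49, 85]
pos 6: 24 -> miss, evict 85, frames [49, 24]
pos 7: 85 -> miss, evict 24, frames [49, 85]
pos 8: 46 -> miss, evict 85, frames [49, 46]
pos 9: 24 -> miss, evict 46, frames [49, 24]
pos 10: 46 -> miss, evict 24, frames [49, 46]
pos 11: 24 -> miss, evict 46, frames [49, 24]
pos 12: 49 -> hit
pos 13: 46 -> miss, evict 24, frames [49, 46]
pos 14: 85 -> miss, evict 46, frames [49, 85]
At position 14, page 46 is evicted.

46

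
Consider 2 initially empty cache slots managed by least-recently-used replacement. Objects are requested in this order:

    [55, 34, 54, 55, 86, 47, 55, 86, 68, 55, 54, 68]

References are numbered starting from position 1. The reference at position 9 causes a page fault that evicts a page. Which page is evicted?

55

pos 1: 55 → fault, frames [55]
pos 2: 34 → fault, frames [55, 34]
pos 3: 54 → fault, evict 55, frames [34, 54]
pos 4: 55 → fault, evict 34, frames [54, 55]
pos 5: 86 → fault, evict 54, frames [55, 86]
pos 6: 47 → fault, evict 55, frames [86, 47]
pos 7: 55 → fault, evict 86, frames [47, 55]
pos 8: 86 → fault, evict 47, frames [55, 86]
pos 9: 68 → fault, evict 55, frames [86, 68]
At position 9, page 55 is evicted.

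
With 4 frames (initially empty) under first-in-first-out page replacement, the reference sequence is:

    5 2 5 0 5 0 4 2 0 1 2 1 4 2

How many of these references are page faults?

5: fault, frames [5]
2: fault, frames [5, 2]
5: hit
0: fault, frames [5, 2, 0]
5: hit
0: hit
4: fault, frames [5, 2, 0, 4]
2: hit
0: hit
1: fault, evict 5, frames [2, 0, 4, 1]
2: hit
1: hit
4: hit
2: hit
Page faults: 5.

5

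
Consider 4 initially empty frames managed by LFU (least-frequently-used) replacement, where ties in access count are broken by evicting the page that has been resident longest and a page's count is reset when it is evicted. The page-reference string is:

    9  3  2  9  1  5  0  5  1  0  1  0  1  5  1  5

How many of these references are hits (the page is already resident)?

10

9 -> fault, frames [9]
3 -> fault, frames [9, 3]
2 -> fault, frames [9, 3, 2]
9 -> hit
1 -> fault, frames [9, 3, 2, 1]
5 -> fault, evict 3, frames [9, 2, 1, 5]
0 -> fault, evict 2, frames [9, 1, 5, 0]
5 -> hit
1 -> hit
0 -> hit
1 -> hit
0 -> hit
1 -> hit
5 -> hit
1 -> hit
5 -> hit
Hits: 10.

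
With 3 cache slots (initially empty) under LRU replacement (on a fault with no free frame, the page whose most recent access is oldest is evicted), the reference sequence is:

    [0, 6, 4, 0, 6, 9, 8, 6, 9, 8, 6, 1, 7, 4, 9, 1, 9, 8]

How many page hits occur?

0 → fault, frames {0}
6 → fault, frames {0,6}
4 → fault, frames {0,6,4}
0 → hit
6 → hit
9 → fault, evict 4, frames {0,6,9}
8 → fault, evict 0, frames {6,9,8}
6 → hit
9 → hit
8 → hit
6 → hit
1 → fault, evict 9, frames {8,6,1}
7 → fault, evict 8, frames {6,1,7}
4 → fault, evict 6, frames {1,7,4}
9 → fault, evict 1, frames {7,4,9}
1 → fault, evict 7, frames {4,9,1}
9 → hit
8 → fault, evict 4, frames {1,9,8}
Hits: 7.

7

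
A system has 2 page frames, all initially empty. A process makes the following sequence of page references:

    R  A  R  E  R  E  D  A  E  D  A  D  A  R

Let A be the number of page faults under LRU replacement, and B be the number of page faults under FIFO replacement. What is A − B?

Under LRU: F F . F . . F F F F F . . F → 9 faults.
Under FIFO: F F . F F . F F F F F . . F → 10 faults.
A − B = 9 − 10 = -1.

-1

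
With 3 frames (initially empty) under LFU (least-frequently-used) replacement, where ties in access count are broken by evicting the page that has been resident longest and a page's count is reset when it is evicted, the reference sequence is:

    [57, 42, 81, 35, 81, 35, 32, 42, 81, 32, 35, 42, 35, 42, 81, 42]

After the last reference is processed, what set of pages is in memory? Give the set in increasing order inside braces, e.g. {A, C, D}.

{35, 42, 81}

57 -> miss, frames (57)
42 -> miss, frames (57 42)
81 -> miss, frames (57 42 81)
35 -> miss, evict 57, frames (42 81 35)
81 -> hit
35 -> hit
32 -> miss, evict 42, frames (81 35 32)
42 -> miss, evict 32, frames (81 35 42)
81 -> hit
32 -> miss, evict 42, frames (81 35 32)
35 -> hit
42 -> miss, evict 32, frames (81 35 42)
35 -> hit
42 -> hit
81 -> hit
42 -> hit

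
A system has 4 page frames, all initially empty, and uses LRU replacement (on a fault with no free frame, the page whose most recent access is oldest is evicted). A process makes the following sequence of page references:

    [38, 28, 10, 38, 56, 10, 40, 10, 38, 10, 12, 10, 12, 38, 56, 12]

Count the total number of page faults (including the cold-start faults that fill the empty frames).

38 → fault, frames {38}
28 → fault, frames {38,28}
10 → fault, frames {38,28,10}
38 → hit
56 → fault, frames {28,10,38,56}
10 → hit
40 → fault, evict 28, frames {38,56,10,40}
10 → hit
38 → hit
10 → hit
12 → fault, evict 56, frames {40,38,10,12}
10 → hit
12 → hit
38 → hit
56 → fault, evict 40, frames {10,12,38,56}
12 → hit
Page faults: 7.

7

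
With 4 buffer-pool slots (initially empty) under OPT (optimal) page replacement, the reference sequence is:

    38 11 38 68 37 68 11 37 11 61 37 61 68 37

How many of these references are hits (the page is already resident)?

38: miss, frames [38]
11: miss, frames [38, 11]
38: hit
68: miss, frames [38, 11, 68]
37: miss, frames [38, 11, 68, 37]
68: hit
11: hit
37: hit
11: hit
61: miss, evict 11, frames [38, 68, 37, 61]
37: hit
61: hit
68: hit
37: hit
Hits: 9.

9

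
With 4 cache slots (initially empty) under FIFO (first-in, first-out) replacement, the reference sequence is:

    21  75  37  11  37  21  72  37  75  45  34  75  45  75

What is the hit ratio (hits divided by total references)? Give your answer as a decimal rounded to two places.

0.43

21 -> miss, frames (21)
75 -> miss, frames (21 75)
37 -> miss, frames (21 75 37)
11 -> miss, frames (21 75 37 11)
37 -> hit
21 -> hit
72 -> miss, evict 21, frames (75 37 11 72)
37 -> hit
75 -> hit
45 -> miss, evict 75, frames (37 11 72 45)
34 -> miss, evict 37, frames (11 72 45 34)
75 -> miss, evict 11, frames (72 45 34 75)
45 -> hit
75 -> hit
Hits: 6 of 14 references → 6/14 = 0.4286.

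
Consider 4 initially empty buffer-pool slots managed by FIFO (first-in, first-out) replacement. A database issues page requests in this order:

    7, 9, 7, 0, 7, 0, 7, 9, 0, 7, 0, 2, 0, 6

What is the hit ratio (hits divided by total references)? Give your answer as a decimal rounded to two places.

0.64

7 -> miss, frames {7}
9 -> miss, frames {7,9}
7 -> hit
0 -> miss, frames {7,9,0}
7 -> hit
0 -> hit
7 -> hit
9 -> hit
0 -> hit
7 -> hit
0 -> hit
2 -> miss, frames {7,9,0,2}
0 -> hit
6 -> miss, evict 7, frames {9,0,2,6}
Hits: 9 of 14 references → 9/14 = 0.6429.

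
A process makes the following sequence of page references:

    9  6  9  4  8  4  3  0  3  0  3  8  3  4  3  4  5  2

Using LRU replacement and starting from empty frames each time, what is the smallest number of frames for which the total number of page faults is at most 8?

f=1: 18 faults
f=2: 10 faults
f=3: 10 faults
f=4: 8 faults
f=5: 8 faults
f=6: 8 faults
f=7: 8 faults
f=8: 8 faults
Smallest f with faults ≤ 8 is 4.

4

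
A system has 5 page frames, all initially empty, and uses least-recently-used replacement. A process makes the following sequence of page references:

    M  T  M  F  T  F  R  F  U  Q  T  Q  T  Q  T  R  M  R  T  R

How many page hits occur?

M → fault, frames [M]
T → fault, frames [M, T]
M → hit
F → fault, frames [T, M, F]
T → hit
F → hit
R → fault, frames [M, T, F, R]
F → hit
U → fault, frames [M, T, R, F, U]
Q → fault, evict M, frames [T, R, F, U, Q]
T → hit
Q → hit
T → hit
Q → hit
T → hit
R → hit
M → fault, evict F, frames [U, Q, T, R, M]
R → hit
T → hit
R → hit
Hits: 13.

13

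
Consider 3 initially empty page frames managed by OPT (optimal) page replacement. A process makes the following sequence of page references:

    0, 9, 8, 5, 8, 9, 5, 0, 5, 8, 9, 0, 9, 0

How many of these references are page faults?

0 → miss, frames (0)
9 → miss, frames (0 9)
8 → miss, frames (0 9 8)
5 → miss, evict 0, frames (9 8 5)
8 → hit
9 → hit
5 → hit
0 → miss, evict 9, frames (8 5 0)
5 → hit
8 → hit
9 → miss, evict 5, frames (8 0 9)
0 → hit
9 → hit
0 → hit
Page faults: 6.

6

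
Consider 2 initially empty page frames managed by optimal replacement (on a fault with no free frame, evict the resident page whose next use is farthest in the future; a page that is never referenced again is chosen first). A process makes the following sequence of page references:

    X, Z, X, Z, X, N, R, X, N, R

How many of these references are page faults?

5

X: fault, frames (X)
Z: fault, frames (X Z)
X: hit
Z: hit
X: hit
N: fault, evict Z, frames (X N)
R: fault, evict N, frames (X R)
X: hit
N: fault, evict X, frames (R N)
R: hit
Page faults: 5.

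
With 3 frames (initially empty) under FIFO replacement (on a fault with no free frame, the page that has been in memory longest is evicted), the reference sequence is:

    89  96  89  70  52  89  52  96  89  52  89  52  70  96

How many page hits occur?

7

89 → fault, frames {89}
96 → fault, frames {89,96}
89 → hit
70 → fault, frames {89,96,70}
52 → fault, evict 89, frames {96,70,52}
89 → fault, evict 96, frames {70,52,89}
52 → hit
96 → fault, evict 70, frames {52,89,96}
89 → hit
52 → hit
89 → hit
52 → hit
70 → fault, evict 52, frames {89,96,70}
96 → hit
Hits: 7.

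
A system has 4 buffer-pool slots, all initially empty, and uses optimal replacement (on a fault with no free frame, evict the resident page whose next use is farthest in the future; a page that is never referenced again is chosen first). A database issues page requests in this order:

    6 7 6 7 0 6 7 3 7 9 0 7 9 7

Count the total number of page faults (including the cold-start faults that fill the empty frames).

5

6 → fault, frames (6)
7 → fault, frames (6 7)
6 → hit
7 → hit
0 → fault, frames (6 7 0)
6 → hit
7 → hit
3 → fault, frames (6 7 0 3)
7 → hit
9 → fault, evict 3, frames (6 7 0 9)
0 → hit
7 → hit
9 → hit
7 → hit
Page faults: 5.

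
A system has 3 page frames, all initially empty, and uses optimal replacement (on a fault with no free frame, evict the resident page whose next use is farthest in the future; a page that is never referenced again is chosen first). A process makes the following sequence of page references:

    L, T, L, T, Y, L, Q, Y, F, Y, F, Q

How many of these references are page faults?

5

L -> miss, frames {L}
T -> miss, frames {L,T}
L -> hit
T -> hit
Y -> miss, frames {L,T,Y}
L -> hit
Q -> miss, evict T, frames {L,Y,Q}
Y -> hit
F -> miss, evict L, frames {Y,Q,F}
Y -> hit
F -> hit
Q -> hit
Page faults: 5.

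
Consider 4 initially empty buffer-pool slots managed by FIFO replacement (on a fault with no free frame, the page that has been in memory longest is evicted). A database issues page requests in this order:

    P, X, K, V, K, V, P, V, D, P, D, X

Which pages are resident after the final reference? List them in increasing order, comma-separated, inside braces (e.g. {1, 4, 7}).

{D, P, V, X}

P -> miss, frames (P)
X -> miss, frames (P X)
K -> miss, frames (P X K)
V -> miss, frames (P X K V)
K -> hit
V -> hit
P -> hit
V -> hit
D -> miss, evict P, frames (X K V D)
P -> miss, evict X, frames (K V D P)
D -> hit
X -> miss, evict K, frames (V D P X)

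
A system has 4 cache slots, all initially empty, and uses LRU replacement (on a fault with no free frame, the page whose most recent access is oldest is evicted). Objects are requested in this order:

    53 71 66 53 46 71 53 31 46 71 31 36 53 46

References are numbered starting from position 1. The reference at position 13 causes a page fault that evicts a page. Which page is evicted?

pos 1: 53 → fault, frames [53]
pos 2: 71 → fault, frames [53, 71]
pos 3: 66 → fault, frames [53, 71, 66]
pos 4: 53 → hit
pos 5: 46 → fault, frames [71, 66, 53, 46]
pos 6: 71 → hit
pos 7: 53 → hit
pos 8: 31 → fault, evict 66, frames [46, 71, 53, 31]
pos 9: 46 → hit
pos 10: 71 → hit
pos 11: 31 → hit
pos 12: 36 → fault, evict 53, frames [46, 71, 31, 36]
pos 13: 53 → fault, evict 46, frames [71, 31, 36, 53]
At position 13, page 46 is evicted.

46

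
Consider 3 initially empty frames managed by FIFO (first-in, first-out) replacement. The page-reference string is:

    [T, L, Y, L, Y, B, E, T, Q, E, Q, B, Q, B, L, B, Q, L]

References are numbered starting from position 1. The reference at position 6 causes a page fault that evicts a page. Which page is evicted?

T

pos 1: T → fault, frames (T)
pos 2: L → fault, frames (T L)
pos 3: Y → fault, frames (T L Y)
pos 4: L → hit
pos 5: Y → hit
pos 6: B → fault, evict T, frames (L Y B)
At position 6, page T is evicted.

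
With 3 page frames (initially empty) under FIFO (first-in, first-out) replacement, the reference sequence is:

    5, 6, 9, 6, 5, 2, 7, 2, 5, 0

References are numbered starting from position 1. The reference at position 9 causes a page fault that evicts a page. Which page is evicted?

pos 1: 5: miss, frames (5)
pos 2: 6: miss, frames (5 6)
pos 3: 9: miss, frames (5 6 9)
pos 4: 6: hit
pos 5: 5: hit
pos 6: 2: miss, evict 5, frames (6 9 2)
pos 7: 7: miss, evict 6, frames (9 2 7)
pos 8: 2: hit
pos 9: 5: miss, evict 9, frames (2 7 5)
At position 9, page 9 is evicted.

9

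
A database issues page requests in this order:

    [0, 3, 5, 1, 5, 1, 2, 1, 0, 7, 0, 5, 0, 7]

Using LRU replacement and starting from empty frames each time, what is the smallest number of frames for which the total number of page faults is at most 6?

5

f=1: 14 faults
f=2: 9 faults
f=3: 8 faults
f=4: 8 faults
f=5: 6 faults
f=6: 6 faults
Smallest f with faults ≤ 6 is 5.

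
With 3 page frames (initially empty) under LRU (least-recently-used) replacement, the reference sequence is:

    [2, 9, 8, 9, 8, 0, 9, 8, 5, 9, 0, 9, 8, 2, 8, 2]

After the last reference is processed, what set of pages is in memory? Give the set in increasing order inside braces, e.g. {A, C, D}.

2 → miss, frames (2)
9 → miss, frames (2 9)
8 → miss, frames (2 9 8)
9 → hit
8 → hit
0 → miss, evict 2, frames (9 8 0)
9 → hit
8 → hit
5 → miss, evict 0, frames (9 8 5)
9 → hit
0 → miss, evict 8, frames (5 9 0)
9 → hit
8 → miss, evict 5, frames (0 9 8)
2 → miss, evict 0, frames (9 8 2)
8 → hit
2 → hit

{2, 8, 9}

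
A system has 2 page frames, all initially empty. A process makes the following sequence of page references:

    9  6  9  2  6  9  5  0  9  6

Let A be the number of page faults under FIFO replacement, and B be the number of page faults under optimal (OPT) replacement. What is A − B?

Under FIFO: F F . F . F F F F F → 8 faults.
Under OPT: F F . F . F F F . F → 7 faults.
A − B = 8 − 7 = 1.

1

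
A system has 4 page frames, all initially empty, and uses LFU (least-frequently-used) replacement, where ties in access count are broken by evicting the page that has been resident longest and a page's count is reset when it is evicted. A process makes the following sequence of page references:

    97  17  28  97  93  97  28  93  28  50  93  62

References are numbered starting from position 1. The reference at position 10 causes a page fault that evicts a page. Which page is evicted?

17

pos 1: 97 → miss, frames {97}
pos 2: 17 → miss, frames {97,17}
pos 3: 28 → miss, frames {97,17,28}
pos 4: 97 → hit
pos 5: 93 → miss, frames {97,17,28,93}
pos 6: 97 → hit
pos 7: 28 → hit
pos 8: 93 → hit
pos 9: 28 → hit
pos 10: 50 → miss, evict 17, frames {97,28,93,50}
At position 10, page 17 is evicted.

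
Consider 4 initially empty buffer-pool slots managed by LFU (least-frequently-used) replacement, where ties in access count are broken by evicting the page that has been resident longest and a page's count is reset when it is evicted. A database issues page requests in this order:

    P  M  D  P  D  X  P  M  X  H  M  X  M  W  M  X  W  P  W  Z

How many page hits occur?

12

P -> fault, frames {P}
M -> fault, frames {P,M}
D -> fault, frames {P,M,D}
P -> hit
D -> hit
X -> fault, frames {P,M,D,X}
P -> hit
M -> hit
X -> hit
H -> fault, evict M, frames {P,D,X,H}
M -> fault, evict H, frames {P,D,X,M}
X -> hit
M -> hit
W -> fault, evict D, frames {P,X,M,W}
M -> hit
X -> hit
W -> hit
P -> hit
W -> hit
Z -> fault, evict M, frames {P,X,W,Z}
Hits: 12.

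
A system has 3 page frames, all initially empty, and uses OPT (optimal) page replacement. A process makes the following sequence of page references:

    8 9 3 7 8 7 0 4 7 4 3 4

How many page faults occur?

6

8 -> fault, frames [8]
9 -> fault, frames [8, 9]
3 -> fault, frames [8, 9, 3]
7 -> fault, evict 9, frames [8, 3, 7]
8 -> hit
7 -> hit
0 -> fault, evict 8, frames [3, 7, 0]
4 -> fault, evict 0, frames [3, 7, 4]
7 -> hit
4 -> hit
3 -> hit
4 -> hit
Page faults: 6.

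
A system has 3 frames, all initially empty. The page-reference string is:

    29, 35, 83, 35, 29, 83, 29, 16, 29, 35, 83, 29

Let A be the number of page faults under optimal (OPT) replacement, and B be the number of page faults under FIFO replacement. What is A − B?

-2

Under OPT: F F F . . . . F . . F . → 5 faults.
Under FIFO: F F F . . . . F F F F . → 7 faults.
A − B = 5 − 7 = -2.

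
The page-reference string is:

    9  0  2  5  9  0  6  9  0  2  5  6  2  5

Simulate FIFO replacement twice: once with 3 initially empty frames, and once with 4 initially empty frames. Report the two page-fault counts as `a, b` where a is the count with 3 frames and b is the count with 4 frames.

3 frames: F F F F F F F . . F F . . . → 9 faults.
4 frames: F F F F . . F F F F F F . . → 10 faults.
10 > 9: adding a frame increased faults — Belady's anomaly.

9, 10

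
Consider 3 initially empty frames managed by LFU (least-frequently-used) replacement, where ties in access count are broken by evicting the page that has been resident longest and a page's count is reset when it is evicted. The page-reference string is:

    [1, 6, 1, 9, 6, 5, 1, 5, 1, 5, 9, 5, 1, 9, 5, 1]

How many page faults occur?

1 → fault, frames {1}
6 → fault, frames {1,6}
1 → hit
9 → fault, frames {1,6,9}
6 → hit
5 → fault, evict 9, frames {1,6,5}
1 → hit
5 → hit
1 → hit
5 → hit
9 → fault, evict 6, frames {1,5,9}
5 → hit
1 → hit
9 → hit
5 → hit
1 → hit
Page faults: 5.

5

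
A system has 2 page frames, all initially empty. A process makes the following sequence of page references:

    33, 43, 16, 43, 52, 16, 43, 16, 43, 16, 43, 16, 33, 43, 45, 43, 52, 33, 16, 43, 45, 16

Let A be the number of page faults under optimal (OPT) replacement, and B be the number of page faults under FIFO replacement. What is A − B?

Under OPT: F F F . F . F . . . . . F . F . F F F . F . → 11 faults.
Under FIFO: F F F . F . F F . . . . F F F . F F F F F F → 15 faults.
A − B = 11 − 15 = -4.

-4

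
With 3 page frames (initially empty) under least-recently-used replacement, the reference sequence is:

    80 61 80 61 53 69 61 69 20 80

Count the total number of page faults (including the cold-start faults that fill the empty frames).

80: miss, frames (80)
61: miss, frames (80 61)
80: hit
61: hit
53: miss, frames (80 61 53)
69: miss, evict 80, frames (61 53 69)
61: hit
69: hit
20: miss, evict 53, frames (61 69 20)
80: miss, evict 61, frames (69 20 80)
Page faults: 6.

6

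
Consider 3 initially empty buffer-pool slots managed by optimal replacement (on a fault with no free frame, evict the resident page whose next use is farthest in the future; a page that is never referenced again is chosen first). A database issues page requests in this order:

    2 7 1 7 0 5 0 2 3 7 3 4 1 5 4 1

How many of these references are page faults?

2 -> miss, frames (2)
7 -> miss, frames (2 7)
1 -> miss, frames (2 7 1)
7 -> hit
0 -> miss, evict 1, frames (2 7 0)
5 -> miss, evict 7, frames (2 0 5)
0 -> hit
2 -> hit
3 -> miss, evict 0, frames (2 5 3)
7 -> miss, evict 2, frames (5 3 7)
3 -> hit
4 -> miss, evict 7, frames (5 3 4)
1 -> miss, evict 3, frames (5 4 1)
5 -> hit
4 -> hit
1 -> hit
Page faults: 9.

9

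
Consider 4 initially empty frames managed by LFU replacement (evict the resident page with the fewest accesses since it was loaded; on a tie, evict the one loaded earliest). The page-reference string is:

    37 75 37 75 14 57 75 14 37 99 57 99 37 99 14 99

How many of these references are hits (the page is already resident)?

9

37 → miss, frames [37]
75 → miss, frames [37, 75]
37 → hit
75 → hit
14 → miss, frames [37, 75, 14]
57 → miss, frames [37, 75, 14, 57]
75 → hit
14 → hit
37 → hit
99 → miss, evict 57, frames [37, 75, 14, 99]
57 → miss, evict 99, frames [37, 75, 14, 57]
99 → miss, evict 57, frames [37, 75, 14, 99]
37 → hit
99 → hit
14 → hit
99 → hit
Hits: 9.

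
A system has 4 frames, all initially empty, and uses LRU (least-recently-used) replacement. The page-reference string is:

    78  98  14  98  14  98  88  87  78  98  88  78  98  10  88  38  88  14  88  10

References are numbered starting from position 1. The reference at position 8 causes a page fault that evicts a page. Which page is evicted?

78

pos 1: 78 → miss, frames [78]
pos 2: 98 → miss, frames [78, 98]
pos 3: 14 → miss, frames [78, 98, 14]
pos 4: 98 → hit
pos 5: 14 → hit
pos 6: 98 → hit
pos 7: 88 → miss, frames [78, 14, 98, 88]
pos 8: 87 → miss, evict 78, frames [14, 98, 88, 87]
At position 8, page 78 is evicted.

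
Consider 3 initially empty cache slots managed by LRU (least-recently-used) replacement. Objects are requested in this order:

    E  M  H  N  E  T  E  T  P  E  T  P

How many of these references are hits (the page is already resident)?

E → miss, frames (E)
M → miss, frames (E M)
H → miss, frames (E M H)
N → miss, evict E, frames (M H N)
E → miss, evict M, frames (H N E)
T → miss, evict H, frames (N E T)
E → hit
T → hit
P → miss, evict N, frames (E T P)
E → hit
T → hit
P → hit
Hits: 5.

5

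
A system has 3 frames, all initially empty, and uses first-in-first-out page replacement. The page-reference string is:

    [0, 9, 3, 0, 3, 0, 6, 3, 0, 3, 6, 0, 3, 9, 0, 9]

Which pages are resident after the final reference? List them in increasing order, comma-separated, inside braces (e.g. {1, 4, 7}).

0: miss, frames [0]
9: miss, frames [0, 9]
3: miss, frames [0, 9, 3]
0: hit
3: hit
0: hit
6: miss, evict 0, frames [9, 3, 6]
3: hit
0: miss, evict 9, frames [3, 6, 0]
3: hit
6: hit
0: hit
3: hit
9: miss, evict 3, frames [6, 0, 9]
0: hit
9: hit

{0, 6, 9}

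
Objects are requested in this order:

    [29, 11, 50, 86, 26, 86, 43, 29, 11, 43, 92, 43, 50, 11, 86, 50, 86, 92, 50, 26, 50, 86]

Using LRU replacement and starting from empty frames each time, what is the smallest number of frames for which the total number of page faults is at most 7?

f=1: 22 faults
f=2: 18 faults
f=3: 15 faults
f=4: 13 faults
f=5: 12 faults
f=6: 9 faults
f=7: 7 faults
Smallest f with faults ≤ 7 is 7.

7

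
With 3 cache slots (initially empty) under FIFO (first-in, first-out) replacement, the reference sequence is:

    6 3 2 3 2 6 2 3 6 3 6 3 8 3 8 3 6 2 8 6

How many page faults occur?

6 -> fault, frames [6]
3 -> fault, frames [6, 3]
2 -> fault, frames [6, 3, 2]
3 -> hit
2 -> hit
6 -> hit
2 -> hit
3 -> hit
6 -> hit
3 -> hit
6 -> hit
3 -> hit
8 -> fault, evict 6, frames [3, 2, 8]
3 -> hit
8 -> hit
3 -> hit
6 -> fault, evict 3, frames [2, 8, 6]
2 -> hit
8 -> hit
6 -> hit
Page faults: 5.

5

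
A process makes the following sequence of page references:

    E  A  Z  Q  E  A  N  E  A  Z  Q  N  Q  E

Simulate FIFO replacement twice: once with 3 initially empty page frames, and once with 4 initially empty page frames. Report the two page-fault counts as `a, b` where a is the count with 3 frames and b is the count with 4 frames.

3 frames: F F F F F F F . . F F . . F → 10 faults.
4 frames: F F F F . . F F F F F F . F → 11 faults.
11 > 10: adding a frame increased faults — Belady's anomaly.

10, 11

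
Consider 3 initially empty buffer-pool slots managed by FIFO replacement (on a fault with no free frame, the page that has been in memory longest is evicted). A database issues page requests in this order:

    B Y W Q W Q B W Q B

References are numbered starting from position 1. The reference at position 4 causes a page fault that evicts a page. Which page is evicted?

pos 1: B -> fault, frames [B]
pos 2: Y -> fault, frames [B, Y]
pos 3: W -> fault, frames [B, Y, W]
pos 4: Q -> fault, evict B, frames [Y, W, Q]
At position 4, page B is evicted.

B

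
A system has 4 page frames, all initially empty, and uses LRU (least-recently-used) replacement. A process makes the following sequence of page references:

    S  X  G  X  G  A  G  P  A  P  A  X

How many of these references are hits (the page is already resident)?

7

S -> miss, frames (S)
X -> miss, frames (S X)
G -> miss, frames (S X G)
X -> hit
G -> hit
A -> miss, frames (S X G A)
G -> hit
P -> miss, evict S, frames (X A G P)
A -> hit
P -> hit
A -> hit
X -> hit
Hits: 7.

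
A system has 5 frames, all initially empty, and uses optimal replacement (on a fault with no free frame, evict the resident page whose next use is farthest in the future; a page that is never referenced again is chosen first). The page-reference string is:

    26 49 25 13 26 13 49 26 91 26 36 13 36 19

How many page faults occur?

7

26 → miss, frames (26)
49 → miss, frames (26 49)
25 → miss, frames (26 49 25)
13 → miss, frames (26 49 25 13)
26 → hit
13 → hit
49 → hit
26 → hit
91 → miss, frames (26 49 25 13 91)
26 → hit
36 → miss, evict 91, frames (26 49 25 13 36)
13 → hit
36 → hit
19 → miss, evict 36, frames (26 49 25 13 19)
Page faults: 7.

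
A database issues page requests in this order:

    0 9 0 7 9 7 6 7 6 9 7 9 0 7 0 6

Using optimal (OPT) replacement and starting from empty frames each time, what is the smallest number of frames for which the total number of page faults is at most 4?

f=1: 16 faults
f=2: 7 faults
f=3: 5 faults
f=4: 4 faults
Smallest f with faults ≤ 4 is 4.

4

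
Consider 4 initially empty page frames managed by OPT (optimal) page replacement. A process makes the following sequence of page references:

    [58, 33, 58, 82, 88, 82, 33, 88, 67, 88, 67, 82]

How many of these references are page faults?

5

58: miss, frames {58}
33: miss, frames {58,33}
58: hit
82: miss, frames {58,33,82}
88: miss, frames {58,33,82,88}
82: hit
33: hit
88: hit
67: miss, evict 33, frames {58,82,88,67}
88: hit
67: hit
82: hit
Page faults: 5.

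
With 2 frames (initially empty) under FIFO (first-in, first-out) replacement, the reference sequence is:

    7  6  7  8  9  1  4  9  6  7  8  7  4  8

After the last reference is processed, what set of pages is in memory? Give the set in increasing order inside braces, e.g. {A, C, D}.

{4, 8}

7 -> fault, frames [7]
6 -> fault, frames [7, 6]
7 -> hit
8 -> fault, evict 7, frames [6, 8]
9 -> fault, evict 6, frames [8, 9]
1 -> fault, evict 8, frames [9, 1]
4 -> fault, evict 9, frames [1, 4]
9 -> fault, evict 1, frames [4, 9]
6 -> fault, evict 4, frames [9, 6]
7 -> fault, evict 9, frames [6, 7]
8 -> fault, evict 6, frames [7, 8]
7 -> hit
4 -> fault, evict 7, frames [8, 4]
8 -> hit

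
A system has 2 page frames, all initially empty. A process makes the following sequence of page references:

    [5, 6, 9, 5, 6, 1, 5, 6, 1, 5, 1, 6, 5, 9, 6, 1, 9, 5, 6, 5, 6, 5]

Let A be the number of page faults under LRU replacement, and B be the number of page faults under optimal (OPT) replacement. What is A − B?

Under LRU: F F F F F F F F F F . F F F F F F F F . . . → 18 faults.
Under OPT: F F F . F F . F . F . F . F . F . F F . . . → 12 faults.
A − B = 18 − 12 = 6.

6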